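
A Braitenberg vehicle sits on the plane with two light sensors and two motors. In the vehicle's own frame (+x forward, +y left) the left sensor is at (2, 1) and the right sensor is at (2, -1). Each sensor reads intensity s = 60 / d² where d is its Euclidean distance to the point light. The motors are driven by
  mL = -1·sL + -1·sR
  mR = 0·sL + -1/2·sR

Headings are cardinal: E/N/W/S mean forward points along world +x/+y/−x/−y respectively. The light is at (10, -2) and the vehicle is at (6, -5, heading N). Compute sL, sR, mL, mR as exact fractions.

left sensor world pos  = (5, -3); dL² = 26
right sensor world pos = (7, -3); dR² = 10
sL = 60/26 = 30/13
sR = 60/10 = 6
mL = -1·sL + -1·sR = -108/13
mR = 0·sL + -1/2·sR = -3

30/13 6 -108/13 -3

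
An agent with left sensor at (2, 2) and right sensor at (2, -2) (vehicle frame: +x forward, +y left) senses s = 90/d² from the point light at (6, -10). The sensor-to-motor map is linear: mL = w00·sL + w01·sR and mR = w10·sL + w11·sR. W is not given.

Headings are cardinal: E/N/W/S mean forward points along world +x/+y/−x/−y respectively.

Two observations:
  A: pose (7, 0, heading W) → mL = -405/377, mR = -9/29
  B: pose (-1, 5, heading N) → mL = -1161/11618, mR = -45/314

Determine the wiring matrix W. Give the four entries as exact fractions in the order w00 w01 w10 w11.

obs A: pose=(7,0,W) → sL=18/13, sR=18/29, mL=-405/377, mR=-9/29
obs B: pose=(-1,5,N) → sL=9/37, sR=45/157, mL=-1161/11618, mR=-45/314
sensor matrix S = [[18/13, 18/29], [9/37, 45/157]]; det S = 538488/2189993
solve [mL_A; mL_B] = S·[w00; w01] and [mR_A; mR_B] = S·[w10; w11]:
  w00 = -1, w01 = 1/2, w10 = 0, w11 = -1/2

-1 1/2 0 -1/2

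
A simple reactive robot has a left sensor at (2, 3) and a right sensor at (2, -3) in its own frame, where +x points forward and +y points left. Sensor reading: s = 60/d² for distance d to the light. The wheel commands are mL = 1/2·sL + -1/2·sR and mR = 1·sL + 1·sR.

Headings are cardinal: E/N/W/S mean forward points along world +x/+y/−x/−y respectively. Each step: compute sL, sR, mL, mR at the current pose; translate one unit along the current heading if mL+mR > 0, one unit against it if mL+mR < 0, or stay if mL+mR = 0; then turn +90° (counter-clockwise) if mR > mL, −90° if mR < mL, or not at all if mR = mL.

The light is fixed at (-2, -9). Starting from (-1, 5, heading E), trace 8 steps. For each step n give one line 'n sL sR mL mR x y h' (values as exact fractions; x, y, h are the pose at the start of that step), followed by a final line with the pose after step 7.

n=0: pose=(-1,5,E); sL=30/149, sR=6/13; mL=-252/1937, mR=1284/1937; mL+mR=1032/1937 → advance +1; mR−mL=1536/1937 → turn +1·90°
n=1: pose=(0,5,N); sL=60/257, sR=60/281; mL=720/72217, mR=32280/72217; mL+mR=33000/72217 → advance +1; mR−mL=31560/72217 → turn +1·90°
n=2: pose=(0,6,W); sL=5/12, sR=5/27; mL=25/216, mR=65/108; mL+mR=155/216 → advance +1; mR−mL=35/72 → turn +1·90°
n=3: pose=(-1,6,S); sL=12/37, sR=60/173; mL=-72/6401, mR=4296/6401; mL+mR=4224/6401 → advance +1; mR−mL=4368/6401 → turn +1·90°
n=4: pose=(-1,5,E); sL=30/149, sR=6/13; mL=-252/1937, mR=1284/1937; mL+mR=1032/1937 → advance +1; mR−mL=1536/1937 → turn +1·90°
n=5: pose=(0,5,N); sL=60/257, sR=60/281; mL=720/72217, mR=32280/72217; mL+mR=33000/72217 → advance +1; mR−mL=31560/72217 → turn +1·90°
n=6: pose=(0,6,W); sL=5/12, sR=5/27; mL=25/216, mR=65/108; mL+mR=155/216 → advance +1; mR−mL=35/72 → turn +1·90°
n=7: pose=(-1,6,S); sL=12/37, sR=60/173; mL=-72/6401, mR=4296/6401; mL+mR=4224/6401 → advance +1; mR−mL=4368/6401 → turn +1·90°

0 30/149 6/13 -252/1937 1284/1937 -1 5 E
1 60/257 60/281 720/72217 32280/72217 0 5 N
2 5/12 5/27 25/216 65/108 0 6 W
3 12/37 60/173 -72/6401 4296/6401 -1 6 S
4 30/149 6/13 -252/1937 1284/1937 -1 5 E
5 60/257 60/281 720/72217 32280/72217 0 5 N
6 5/12 5/27 25/216 65/108 0 6 W
7 12/37 60/173 -72/6401 4296/6401 -1 6 S
final -1 5 E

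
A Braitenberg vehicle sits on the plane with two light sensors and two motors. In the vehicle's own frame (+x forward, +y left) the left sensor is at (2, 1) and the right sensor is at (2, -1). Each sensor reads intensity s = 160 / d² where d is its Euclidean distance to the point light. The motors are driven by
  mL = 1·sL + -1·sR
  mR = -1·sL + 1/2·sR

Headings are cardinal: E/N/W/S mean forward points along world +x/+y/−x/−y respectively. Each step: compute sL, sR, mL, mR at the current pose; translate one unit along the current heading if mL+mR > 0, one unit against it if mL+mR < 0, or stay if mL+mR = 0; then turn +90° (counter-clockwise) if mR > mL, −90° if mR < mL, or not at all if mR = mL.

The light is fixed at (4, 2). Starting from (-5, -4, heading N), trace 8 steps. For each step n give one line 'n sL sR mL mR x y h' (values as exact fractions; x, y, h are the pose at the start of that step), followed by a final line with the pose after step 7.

n=0: pose=(-5,-4,N); sL=40/29, sR=2; mL=-18/29, mR=-11/29; mL+mR=-1 → advance -1; mR−mL=7/29 → turn +1·90°
n=1: pose=(-5,-5,W); sL=32/37, sR=160/157; mL=-896/5809, mR=-2064/5809; mL+mR=-80/157 → advance -1; mR−mL=-1168/5809 → turn -1·90°
n=2: pose=(-4,-5,N); sL=80/53, sR=80/37; mL=-1280/1961, mR=-840/1961; mL+mR=-40/37 → advance -1; mR−mL=440/1961 → turn +1·90°
n=3: pose=(-4,-6,W); sL=160/181, sR=160/149; mL=-5120/26969, mR=-9360/26969; mL+mR=-80/149 → advance -1; mR−mL=-4240/26969 → turn -1·90°
n=4: pose=(-3,-6,N); sL=8/5, sR=20/9; mL=-28/45, mR=-22/45; mL+mR=-10/9 → advance -1; mR−mL=2/15 → turn +1·90°
n=5: pose=(-3,-7,W); sL=160/181, sR=32/29; mL=-1152/5249, mR=-1744/5249; mL+mR=-16/29 → advance -1; mR−mL=-592/5249 → turn -1·90°
n=6: pose=(-2,-7,N); sL=80/49, sR=80/37; mL=-960/1813, mR=-1000/1813; mL+mR=-40/37 → advance -1; mR−mL=-40/1813 → turn -1·90°
n=7: pose=(-2,-8,E); sL=160/97, sR=160/137; mL=6400/13289, mR=-14160/13289; mL+mR=-80/137 → advance -1; mR−mL=-20560/13289 → turn -1·90°

0 40/29 2 -18/29 -11/29 -5 -4 N
1 32/37 160/157 -896/5809 -2064/5809 -5 -5 W
2 80/53 80/37 -1280/1961 -840/1961 -4 -5 N
3 160/181 160/149 -5120/26969 -9360/26969 -4 -6 W
4 8/5 20/9 -28/45 -22/45 -3 -6 N
5 160/181 32/29 -1152/5249 -1744/5249 -3 -7 W
6 80/49 80/37 -960/1813 -1000/1813 -2 -7 N
7 160/97 160/137 6400/13289 -14160/13289 -2 -8 E
final -3 -8 S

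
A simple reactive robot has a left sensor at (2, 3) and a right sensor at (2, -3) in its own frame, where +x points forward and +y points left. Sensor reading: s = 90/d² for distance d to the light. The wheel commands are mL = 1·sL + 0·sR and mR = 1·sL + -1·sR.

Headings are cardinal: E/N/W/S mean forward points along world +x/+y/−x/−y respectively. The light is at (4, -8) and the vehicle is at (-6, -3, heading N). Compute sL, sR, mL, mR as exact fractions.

left sensor world pos  = (-9, -1); dL² = 218
right sensor world pos = (-3, -1); dR² = 98
sL = 90/218 = 45/109
sR = 90/98 = 45/49
mL = 1·sL + 0·sR = 45/109
mR = 1·sL + -1·sR = -2700/5341

45/109 45/49 45/109 -2700/5341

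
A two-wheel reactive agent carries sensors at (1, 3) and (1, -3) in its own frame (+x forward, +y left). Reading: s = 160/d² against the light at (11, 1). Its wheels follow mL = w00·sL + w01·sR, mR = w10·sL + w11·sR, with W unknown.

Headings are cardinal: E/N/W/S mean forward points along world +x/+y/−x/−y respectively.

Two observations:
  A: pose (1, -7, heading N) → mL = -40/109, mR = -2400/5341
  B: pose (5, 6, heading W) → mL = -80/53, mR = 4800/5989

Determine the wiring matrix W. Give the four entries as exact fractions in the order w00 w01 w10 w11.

obs A: pose=(1,-7,N) → sL=80/109, sR=80/49, mL=-40/109, mR=-2400/5341
obs B: pose=(5,6,W) → sL=160/53, sR=160/113, mL=-80/53, mR=4800/5989
sensor matrix S = [[80/109, 80/49], [160/53, 160/113]]; det S = -124416000/31987249
solve [mL_A; mL_B] = S·[w00; w01] and [mR_A; mR_B] = S·[w10; w11]:
  w00 = -1/2, w01 = 0, w10 = 1/2, w11 = -1/2

-1/2 0 1/2 -1/2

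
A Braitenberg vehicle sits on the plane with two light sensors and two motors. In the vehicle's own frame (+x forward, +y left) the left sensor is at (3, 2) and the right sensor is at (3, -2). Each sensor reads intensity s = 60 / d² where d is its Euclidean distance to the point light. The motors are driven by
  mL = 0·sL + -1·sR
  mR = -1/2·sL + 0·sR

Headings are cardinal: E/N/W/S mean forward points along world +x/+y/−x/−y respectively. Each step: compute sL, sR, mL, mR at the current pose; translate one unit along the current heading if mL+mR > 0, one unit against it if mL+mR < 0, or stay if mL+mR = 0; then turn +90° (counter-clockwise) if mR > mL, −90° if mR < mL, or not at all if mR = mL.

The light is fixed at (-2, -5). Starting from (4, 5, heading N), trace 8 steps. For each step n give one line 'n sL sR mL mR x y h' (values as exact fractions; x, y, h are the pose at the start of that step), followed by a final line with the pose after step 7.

0 12/37 60/233 -60/233 -6/37 4 5 N
1 30/29 6/13 -6/13 -15/29 4 4 W
2 60/169 4/15 -4/15 -30/169 5 4 N
3 15/13 15/29 -15/29 -15/26 5 3 W
4 60/157 60/221 -60/221 -30/157 6 3 N
5 6/5 30/53 -30/53 -3/5 6 2 W
6 60/149 60/221 -60/221 -30/149 7 2 N
7 15/13 3/5 -3/5 -15/26 7 1 W
final 8 1 S

n=0: pose=(4,5,N); sL=12/37, sR=60/233; mL=-60/233, mR=-6/37; mL+mR=-3618/8621 → advance -1; mR−mL=822/8621 → turn +1·90°
n=1: pose=(4,4,W); sL=30/29, sR=6/13; mL=-6/13, mR=-15/29; mL+mR=-369/377 → advance -1; mR−mL=-21/377 → turn -1·90°
n=2: pose=(5,4,N); sL=60/169, sR=4/15; mL=-4/15, mR=-30/169; mL+mR=-1126/2535 → advance -1; mR−mL=226/2535 → turn +1·90°
n=3: pose=(5,3,W); sL=15/13, sR=15/29; mL=-15/29, mR=-15/26; mL+mR=-825/754 → advance -1; mR−mL=-45/754 → turn -1·90°
n=4: pose=(6,3,N); sL=60/157, sR=60/221; mL=-60/221, mR=-30/157; mL+mR=-16050/34697 → advance -1; mR−mL=2790/34697 → turn +1·90°
n=5: pose=(6,2,W); sL=6/5, sR=30/53; mL=-30/53, mR=-3/5; mL+mR=-309/265 → advance -1; mR−mL=-9/265 → turn -1·90°
n=6: pose=(7,2,N); sL=60/149, sR=60/221; mL=-60/221, mR=-30/149; mL+mR=-15570/32929 → advance -1; mR−mL=2310/32929 → turn +1·90°
n=7: pose=(7,1,W); sL=15/13, sR=3/5; mL=-3/5, mR=-15/26; mL+mR=-153/130 → advance -1; mR−mL=3/130 → turn +1·90°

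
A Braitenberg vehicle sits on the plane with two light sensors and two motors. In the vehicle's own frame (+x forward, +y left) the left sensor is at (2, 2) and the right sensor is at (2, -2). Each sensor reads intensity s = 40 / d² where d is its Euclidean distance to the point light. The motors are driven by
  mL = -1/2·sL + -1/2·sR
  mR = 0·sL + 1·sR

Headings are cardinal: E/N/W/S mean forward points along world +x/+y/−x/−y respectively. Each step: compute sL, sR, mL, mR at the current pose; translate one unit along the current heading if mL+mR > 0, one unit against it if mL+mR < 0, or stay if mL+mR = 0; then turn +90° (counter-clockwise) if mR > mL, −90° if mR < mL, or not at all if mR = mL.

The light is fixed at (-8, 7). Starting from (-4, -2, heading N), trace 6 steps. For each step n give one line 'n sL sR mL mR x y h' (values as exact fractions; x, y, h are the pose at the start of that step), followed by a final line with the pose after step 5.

n=0: pose=(-4,-2,N); sL=40/53, sR=8/17; mL=-552/901, mR=8/17; mL+mR=-128/901 → advance -1; mR−mL=976/901 → turn +1·90°
n=1: pose=(-4,-3,W); sL=10/37, sR=10/17; mL=-270/629, mR=10/17; mL+mR=100/629 → advance +1; mR−mL=640/629 → turn +1·90°
n=2: pose=(-5,-3,S); sL=40/169, sR=8/29; mL=-1256/4901, mR=8/29; mL+mR=96/4901 → advance +1; mR−mL=2608/4901 → turn +1·90°
n=3: pose=(-5,-4,E); sL=20/53, sR=20/97; mL=-1500/5141, mR=20/97; mL+mR=-440/5141 → advance -1; mR−mL=2560/5141 → turn +1·90°
n=4: pose=(-6,-4,N); sL=40/81, sR=40/97; mL=-3560/7857, mR=40/97; mL+mR=-320/7857 → advance -1; mR−mL=6800/7857 → turn +1·90°
n=5: pose=(-6,-5,W); sL=10/49, sR=2/5; mL=-74/245, mR=2/5; mL+mR=24/245 → advance +1; mR−mL=172/245 → turn +1·90°

0 40/53 8/17 -552/901 8/17 -4 -2 N
1 10/37 10/17 -270/629 10/17 -4 -3 W
2 40/169 8/29 -1256/4901 8/29 -5 -3 S
3 20/53 20/97 -1500/5141 20/97 -5 -4 E
4 40/81 40/97 -3560/7857 40/97 -6 -4 N
5 10/49 2/5 -74/245 2/5 -6 -5 W
final -7 -5 S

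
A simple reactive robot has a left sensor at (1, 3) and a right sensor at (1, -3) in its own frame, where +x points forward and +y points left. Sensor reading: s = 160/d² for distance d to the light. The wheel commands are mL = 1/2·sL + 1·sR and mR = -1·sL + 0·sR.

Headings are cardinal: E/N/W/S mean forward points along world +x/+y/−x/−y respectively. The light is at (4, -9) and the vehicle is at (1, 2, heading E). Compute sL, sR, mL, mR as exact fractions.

left sensor world pos  = (2, 5); dL² = 200
right sensor world pos = (2, -1); dR² = 68
sL = 160/200 = 4/5
sR = 160/68 = 40/17
mL = 1/2·sL + 1·sR = 234/85
mR = -1·sL + 0·sR = -4/5

4/5 40/17 234/85 -4/5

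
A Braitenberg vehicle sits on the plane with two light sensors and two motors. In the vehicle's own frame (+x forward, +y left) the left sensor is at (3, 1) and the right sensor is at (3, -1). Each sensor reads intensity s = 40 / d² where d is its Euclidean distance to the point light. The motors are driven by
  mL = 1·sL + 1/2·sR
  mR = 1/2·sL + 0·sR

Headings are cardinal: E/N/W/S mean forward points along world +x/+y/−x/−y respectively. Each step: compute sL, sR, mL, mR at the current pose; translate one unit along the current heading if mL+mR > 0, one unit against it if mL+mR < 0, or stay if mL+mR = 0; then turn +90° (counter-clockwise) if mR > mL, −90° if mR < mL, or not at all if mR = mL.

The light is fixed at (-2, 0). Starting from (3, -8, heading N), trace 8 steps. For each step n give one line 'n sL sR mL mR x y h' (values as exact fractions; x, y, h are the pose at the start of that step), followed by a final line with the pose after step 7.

n=0: pose=(3,-8,N); sL=40/41, sR=40/61; mL=3260/2501, mR=20/41; mL+mR=4480/2501 → advance +1; mR−mL=-2040/2501 → turn -1·90°
n=1: pose=(3,-7,E); sL=2/5, sR=5/16; mL=89/160, mR=1/5; mL+mR=121/160 → advance +1; mR−mL=-57/160 → turn -1·90°
n=2: pose=(4,-7,S); sL=40/149, sR=8/25; mL=1596/3725, mR=20/149; mL+mR=2096/3725 → advance +1; mR−mL=-1096/3725 → turn -1·90°
n=3: pose=(4,-8,W); sL=4/9, sR=20/29; mL=206/261, mR=2/9; mL+mR=88/87 → advance +1; mR−mL=-148/261 → turn -1·90°
n=4: pose=(3,-8,N); sL=40/41, sR=40/61; mL=3260/2501, mR=20/41; mL+mR=4480/2501 → advance +1; mR−mL=-2040/2501 → turn -1·90°
n=5: pose=(3,-7,E); sL=2/5, sR=5/16; mL=89/160, mR=1/5; mL+mR=121/160 → advance +1; mR−mL=-57/160 → turn -1·90°
n=6: pose=(4,-7,S); sL=40/149, sR=8/25; mL=1596/3725, mR=20/149; mL+mR=2096/3725 → advance +1; mR−mL=-1096/3725 → turn -1·90°
n=7: pose=(4,-8,W); sL=4/9, sR=20/29; mL=206/261, mR=2/9; mL+mR=88/87 → advance +1; mR−mL=-148/261 → turn -1·90°

0 40/41 40/61 3260/2501 20/41 3 -8 N
1 2/5 5/16 89/160 1/5 3 -7 E
2 40/149 8/25 1596/3725 20/149 4 -7 S
3 4/9 20/29 206/261 2/9 4 -8 W
4 40/41 40/61 3260/2501 20/41 3 -8 N
5 2/5 5/16 89/160 1/5 3 -7 E
6 40/149 8/25 1596/3725 20/149 4 -7 S
7 4/9 20/29 206/261 2/9 4 -8 W
final 3 -8 N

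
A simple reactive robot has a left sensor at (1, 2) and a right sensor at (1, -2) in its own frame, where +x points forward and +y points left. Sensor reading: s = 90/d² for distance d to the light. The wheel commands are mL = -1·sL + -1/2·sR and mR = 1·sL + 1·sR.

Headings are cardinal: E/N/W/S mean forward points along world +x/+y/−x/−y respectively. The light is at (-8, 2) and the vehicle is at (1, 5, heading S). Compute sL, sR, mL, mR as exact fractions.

left sensor world pos  = (3, 4); dL² = 125
right sensor world pos = (-1, 4); dR² = 53
sL = 90/125 = 18/25
sR = 90/53 = 90/53
mL = -1·sL + -1/2·sR = -2079/1325
mR = 1·sL + 1·sR = 3204/1325

18/25 90/53 -2079/1325 3204/1325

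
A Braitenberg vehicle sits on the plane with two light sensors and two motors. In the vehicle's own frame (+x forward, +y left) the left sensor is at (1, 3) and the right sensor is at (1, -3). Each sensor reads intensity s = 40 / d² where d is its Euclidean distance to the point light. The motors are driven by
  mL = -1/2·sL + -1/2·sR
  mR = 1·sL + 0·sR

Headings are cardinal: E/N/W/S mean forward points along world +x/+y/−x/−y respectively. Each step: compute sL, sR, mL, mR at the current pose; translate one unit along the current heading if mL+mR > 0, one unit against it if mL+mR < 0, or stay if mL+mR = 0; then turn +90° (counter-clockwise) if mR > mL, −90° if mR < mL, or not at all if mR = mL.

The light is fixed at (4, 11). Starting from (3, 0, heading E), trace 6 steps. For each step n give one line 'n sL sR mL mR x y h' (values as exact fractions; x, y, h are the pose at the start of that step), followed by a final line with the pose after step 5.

n=0: pose=(3,0,E); sL=5/8, sR=10/49; mL=-325/784, mR=5/8; mL+mR=165/784 → advance +1; mR−mL=815/784 → turn +1·90°
n=1: pose=(4,0,N); sL=40/109, sR=40/109; mL=-40/109, mR=40/109; mL+mR=0 → advance +0; mR−mL=80/109 → turn +1·90°
n=2: pose=(4,0,W); sL=40/197, sR=8/13; mL=-1048/2561, mR=40/197; mL+mR=-528/2561 → advance -1; mR−mL=1568/2561 → turn +1·90°
n=3: pose=(5,0,S); sL=1/4, sR=10/37; mL=-77/296, mR=1/4; mL+mR=-3/296 → advance -1; mR−mL=151/296 → turn +1·90°
n=4: pose=(5,1,E); sL=40/53, sR=40/173; mL=-4520/9169, mR=40/53; mL+mR=2400/9169 → advance +1; mR−mL=11440/9169 → turn +1·90°
n=5: pose=(6,1,N); sL=20/41, sR=20/53; mL=-940/2173, mR=20/41; mL+mR=120/2173 → advance +1; mR−mL=2000/2173 → turn +1·90°

0 5/8 10/49 -325/784 5/8 3 0 E
1 40/109 40/109 -40/109 40/109 4 0 N
2 40/197 8/13 -1048/2561 40/197 4 0 W
3 1/4 10/37 -77/296 1/4 5 0 S
4 40/53 40/173 -4520/9169 40/53 5 1 E
5 20/41 20/53 -940/2173 20/41 6 1 N
final 6 2 W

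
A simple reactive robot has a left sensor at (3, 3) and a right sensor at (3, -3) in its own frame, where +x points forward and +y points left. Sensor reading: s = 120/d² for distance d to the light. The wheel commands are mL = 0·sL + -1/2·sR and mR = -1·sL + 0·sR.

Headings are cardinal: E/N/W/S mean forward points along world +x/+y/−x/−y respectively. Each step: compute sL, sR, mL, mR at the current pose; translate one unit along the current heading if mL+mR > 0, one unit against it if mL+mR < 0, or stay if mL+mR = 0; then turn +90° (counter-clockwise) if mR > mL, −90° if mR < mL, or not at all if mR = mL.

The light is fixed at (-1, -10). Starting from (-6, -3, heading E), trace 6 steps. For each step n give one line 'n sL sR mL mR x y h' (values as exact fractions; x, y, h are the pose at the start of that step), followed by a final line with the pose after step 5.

0 15/13 6 -3 -15/13 -6 -3 E
1 120/181 120/109 -60/109 -120/181 -7 -3 N
2 4/3 20/3 -10/3 -4/3 -7 -4 E
3 120/181 120/97 -60/97 -120/181 -8 -4 N
4 3/2 6 -3 -3/2 -8 -5 E
5 24/37 120/89 -60/89 -24/37 -9 -5 N
final -9 -6 W

n=0: pose=(-6,-3,E); sL=15/13, sR=6; mL=-3, mR=-15/13; mL+mR=-54/13 → advance -1; mR−mL=24/13 → turn +1·90°
n=1: pose=(-7,-3,N); sL=120/181, sR=120/109; mL=-60/109, mR=-120/181; mL+mR=-23940/19729 → advance -1; mR−mL=-2220/19729 → turn -1·90°
n=2: pose=(-7,-4,E); sL=4/3, sR=20/3; mL=-10/3, mR=-4/3; mL+mR=-14/3 → advance -1; mR−mL=2 → turn +1·90°
n=3: pose=(-8,-4,N); sL=120/181, sR=120/97; mL=-60/97, mR=-120/181; mL+mR=-22500/17557 → advance -1; mR−mL=-780/17557 → turn -1·90°
n=4: pose=(-8,-5,E); sL=3/2, sR=6; mL=-3, mR=-3/2; mL+mR=-9/2 → advance -1; mR−mL=3/2 → turn +1·90°
n=5: pose=(-9,-5,N); sL=24/37, sR=120/89; mL=-60/89, mR=-24/37; mL+mR=-4356/3293 → advance -1; mR−mL=84/3293 → turn +1·90°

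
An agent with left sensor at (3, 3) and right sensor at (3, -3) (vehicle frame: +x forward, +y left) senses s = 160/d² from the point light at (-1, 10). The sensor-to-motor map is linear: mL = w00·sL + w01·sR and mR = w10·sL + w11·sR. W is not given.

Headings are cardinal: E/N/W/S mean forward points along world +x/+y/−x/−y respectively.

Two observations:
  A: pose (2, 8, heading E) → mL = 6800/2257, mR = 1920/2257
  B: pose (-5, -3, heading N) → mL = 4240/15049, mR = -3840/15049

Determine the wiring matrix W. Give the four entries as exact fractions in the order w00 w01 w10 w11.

obs A: pose=(2,8,E) → sL=160/37, sR=160/61, mL=6800/2257, mR=1920/2257
obs B: pose=(-5,-3,N) → sL=160/149, sR=160/101, mL=4240/15049, mR=-3840/15049
sensor matrix S = [[160/37, 160/61], [160/149, 160/101]]; det S = 137011200/33965593
solve [mL_A; mL_B] = S·[w00; w01] and [mR_A; mR_B] = S·[w10; w11]:
  w00 = 1, w01 = -1/2, w10 = 1/2, w11 = -1/2

1 -1/2 1/2 -1/2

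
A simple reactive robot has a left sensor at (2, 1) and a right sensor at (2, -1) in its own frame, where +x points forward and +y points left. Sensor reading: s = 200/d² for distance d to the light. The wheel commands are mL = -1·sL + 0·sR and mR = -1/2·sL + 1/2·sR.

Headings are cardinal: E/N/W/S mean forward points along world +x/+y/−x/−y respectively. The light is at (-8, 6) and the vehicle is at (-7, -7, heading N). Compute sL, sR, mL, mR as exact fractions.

left sensor world pos  = (-8, -5); dL² = 121
right sensor world pos = (-6, -5); dR² = 125
sL = 200/121 = 200/121
sR = 200/125 = 8/5
mL = -1·sL + 0·sR = -200/121
mR = -1/2·sL + 1/2·sR = -16/605

200/121 8/5 -200/121 -16/605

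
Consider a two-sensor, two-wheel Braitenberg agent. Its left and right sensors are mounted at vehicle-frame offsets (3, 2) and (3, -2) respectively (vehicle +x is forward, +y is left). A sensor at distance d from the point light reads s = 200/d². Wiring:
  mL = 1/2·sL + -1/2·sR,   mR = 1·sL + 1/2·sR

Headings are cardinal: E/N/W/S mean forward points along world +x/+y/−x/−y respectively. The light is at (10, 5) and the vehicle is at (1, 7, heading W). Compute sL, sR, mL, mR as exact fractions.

left sensor world pos  = (-2, 5); dL² = 144
right sensor world pos = (-2, 9); dR² = 160
sL = 200/144 = 25/18
sR = 200/160 = 5/4
mL = 1/2·sL + -1/2·sR = 5/72
mR = 1·sL + 1/2·sR = 145/72

25/18 5/4 5/72 145/72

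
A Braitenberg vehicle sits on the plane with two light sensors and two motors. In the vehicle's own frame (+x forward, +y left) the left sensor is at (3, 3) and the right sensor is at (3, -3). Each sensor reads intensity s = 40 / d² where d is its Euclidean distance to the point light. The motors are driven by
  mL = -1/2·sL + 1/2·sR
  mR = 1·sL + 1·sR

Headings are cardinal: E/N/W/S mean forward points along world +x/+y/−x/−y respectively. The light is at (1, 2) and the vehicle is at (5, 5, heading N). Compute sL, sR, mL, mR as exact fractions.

left sensor world pos  = (2, 8); dL² = 37
right sensor world pos = (8, 8); dR² = 85
sL = 40/37 = 40/37
sR = 40/85 = 8/17
mL = -1/2·sL + 1/2·sR = -192/629
mR = 1·sL + 1·sR = 976/629

40/37 8/17 -192/629 976/629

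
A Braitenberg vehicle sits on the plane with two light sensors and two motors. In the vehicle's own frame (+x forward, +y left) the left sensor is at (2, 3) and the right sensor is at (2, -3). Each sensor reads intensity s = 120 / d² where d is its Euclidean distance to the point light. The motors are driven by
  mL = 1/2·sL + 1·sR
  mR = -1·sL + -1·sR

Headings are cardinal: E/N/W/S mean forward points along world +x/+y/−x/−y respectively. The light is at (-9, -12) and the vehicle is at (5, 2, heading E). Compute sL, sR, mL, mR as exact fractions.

24/109 120/377 17604/41093 -22128/41093

left sensor world pos  = (7, 5); dL² = 545
right sensor world pos = (7, -1); dR² = 377
sL = 120/545 = 24/109
sR = 120/377 = 120/377
mL = 1/2·sL + 1·sR = 17604/41093
mR = -1·sL + -1·sR = -22128/41093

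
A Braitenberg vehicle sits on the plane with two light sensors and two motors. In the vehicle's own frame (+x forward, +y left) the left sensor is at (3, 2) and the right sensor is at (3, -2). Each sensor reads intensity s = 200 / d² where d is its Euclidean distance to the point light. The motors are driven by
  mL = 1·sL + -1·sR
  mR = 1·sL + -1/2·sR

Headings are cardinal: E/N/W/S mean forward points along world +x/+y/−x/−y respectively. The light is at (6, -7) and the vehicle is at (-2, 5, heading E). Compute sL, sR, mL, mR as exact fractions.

200/221 8/5 -768/1105 116/1105

left sensor world pos  = (1, 7); dL² = 221
right sensor world pos = (1, 3); dR² = 125
sL = 200/221 = 200/221
sR = 200/125 = 8/5
mL = 1·sL + -1·sR = -768/1105
mR = 1·sL + -1/2·sR = 116/1105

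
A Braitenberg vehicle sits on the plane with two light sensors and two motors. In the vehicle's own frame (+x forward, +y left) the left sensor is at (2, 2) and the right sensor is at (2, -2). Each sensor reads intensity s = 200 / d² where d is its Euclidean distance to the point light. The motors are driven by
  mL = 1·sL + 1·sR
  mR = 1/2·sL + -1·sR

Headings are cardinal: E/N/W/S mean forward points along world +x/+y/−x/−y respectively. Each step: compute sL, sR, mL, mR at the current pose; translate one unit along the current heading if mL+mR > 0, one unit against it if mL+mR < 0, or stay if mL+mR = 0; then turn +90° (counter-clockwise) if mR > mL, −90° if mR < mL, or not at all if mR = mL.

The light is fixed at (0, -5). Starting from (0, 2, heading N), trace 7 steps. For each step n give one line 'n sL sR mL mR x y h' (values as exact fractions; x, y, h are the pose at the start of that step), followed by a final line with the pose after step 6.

n=0: pose=(0,2,N); sL=40/17, sR=40/17; mL=80/17, mR=-20/17; mL+mR=60/17 → advance +1; mR−mL=-100/17 → turn -1·90°
n=1: pose=(0,3,E); sL=25/13, sR=5; mL=90/13, mR=-105/26; mL+mR=75/26 → advance +1; mR−mL=-285/26 → turn -1·90°
n=2: pose=(1,3,S); sL=40/9, sR=200/37; mL=3280/333, mR=-1060/333; mL+mR=20/3 → advance +1; mR−mL=-4340/333 → turn -1·90°
n=3: pose=(1,2,W); sL=100/13, sR=100/41; mL=5400/533, mR=750/533; mL+mR=150/13 → advance +1; mR−mL=-4650/533 → turn -1·90°
n=4: pose=(0,2,N); sL=40/17, sR=40/17; mL=80/17, mR=-20/17; mL+mR=60/17 → advance +1; mR−mL=-100/17 → turn -1·90°
n=5: pose=(0,3,E); sL=25/13, sR=5; mL=90/13, mR=-105/26; mL+mR=75/26 → advance +1; mR−mL=-285/26 → turn -1·90°
n=6: pose=(1,3,S); sL=40/9, sR=200/37; mL=3280/333, mR=-1060/333; mL+mR=20/3 → advance +1; mR−mL=-4340/333 → turn -1·90°

0 40/17 40/17 80/17 -20/17 0 2 N
1 25/13 5 90/13 -105/26 0 3 E
2 40/9 200/37 3280/333 -1060/333 1 3 S
3 100/13 100/41 5400/533 750/533 1 2 W
4 40/17 40/17 80/17 -20/17 0 2 N
5 25/13 5 90/13 -105/26 0 3 E
6 40/9 200/37 3280/333 -1060/333 1 3 S
final 1 2 W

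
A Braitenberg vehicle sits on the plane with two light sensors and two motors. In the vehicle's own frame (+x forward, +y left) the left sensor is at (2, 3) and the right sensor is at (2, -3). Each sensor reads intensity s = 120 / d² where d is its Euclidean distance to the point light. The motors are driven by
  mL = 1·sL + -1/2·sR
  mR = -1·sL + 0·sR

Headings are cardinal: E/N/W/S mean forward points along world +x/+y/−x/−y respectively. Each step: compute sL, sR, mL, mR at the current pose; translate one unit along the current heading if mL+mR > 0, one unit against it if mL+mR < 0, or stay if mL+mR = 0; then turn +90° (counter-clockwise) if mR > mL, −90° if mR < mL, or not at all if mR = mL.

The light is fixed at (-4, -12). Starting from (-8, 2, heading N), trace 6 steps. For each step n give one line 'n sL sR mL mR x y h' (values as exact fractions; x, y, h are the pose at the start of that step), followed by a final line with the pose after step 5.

0 24/61 120/257 2508/15677 -24/61 -8 2 N
1 6/13 15/13 -3/26 -6/13 -8 1 E
2 24/25 24/37 588/925 -24/25 -9 1 S
3 12/17 60/169 1518/2873 -12/17 -9 2 W
4 24/61 120/257 2508/15677 -24/61 -8 2 N
5 6/13 15/13 -3/26 -6/13 -8 1 E
final -9 1 S

n=0: pose=(-8,2,N); sL=24/61, sR=120/257; mL=2508/15677, mR=-24/61; mL+mR=-60/257 → advance -1; mR−mL=-8676/15677 → turn -1·90°
n=1: pose=(-8,1,E); sL=6/13, sR=15/13; mL=-3/26, mR=-6/13; mL+mR=-15/26 → advance -1; mR−mL=-9/26 → turn -1·90°
n=2: pose=(-9,1,S); sL=24/25, sR=24/37; mL=588/925, mR=-24/25; mL+mR=-12/37 → advance -1; mR−mL=-1476/925 → turn -1·90°
n=3: pose=(-9,2,W); sL=12/17, sR=60/169; mL=1518/2873, mR=-12/17; mL+mR=-30/169 → advance -1; mR−mL=-3546/2873 → turn -1·90°
n=4: pose=(-8,2,N); sL=24/61, sR=120/257; mL=2508/15677, mR=-24/61; mL+mR=-60/257 → advance -1; mR−mL=-8676/15677 → turn -1·90°
n=5: pose=(-8,1,E); sL=6/13, sR=15/13; mL=-3/26, mR=-6/13; mL+mR=-15/26 → advance -1; mR−mL=-9/26 → turn -1·90°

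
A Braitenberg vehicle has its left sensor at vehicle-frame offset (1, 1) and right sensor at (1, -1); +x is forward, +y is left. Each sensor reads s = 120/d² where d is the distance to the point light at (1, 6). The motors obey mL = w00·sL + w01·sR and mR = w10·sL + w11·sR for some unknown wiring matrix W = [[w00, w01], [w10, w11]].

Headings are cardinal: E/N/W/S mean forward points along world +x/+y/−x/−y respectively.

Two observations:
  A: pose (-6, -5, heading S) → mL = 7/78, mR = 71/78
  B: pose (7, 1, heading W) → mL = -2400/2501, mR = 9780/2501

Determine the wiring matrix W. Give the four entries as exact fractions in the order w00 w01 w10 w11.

obs A: pose=(-6,-5,S) → sL=2/3, sR=15/26, mL=7/78, mR=71/78
obs B: pose=(7,1,W) → sL=120/61, sR=120/41, mL=-2400/2501, mR=9780/2501
sensor matrix S = [[2/3, 15/26], [120/61, 120/41]]; det S = 26540/32513
solve [mL_A; mL_B] = S·[w00; w01] and [mR_A; mR_B] = S·[w10; w11]:
  w00 = 1, w01 = -1, w10 = 1/2, w11 = 1

1 -1 1/2 1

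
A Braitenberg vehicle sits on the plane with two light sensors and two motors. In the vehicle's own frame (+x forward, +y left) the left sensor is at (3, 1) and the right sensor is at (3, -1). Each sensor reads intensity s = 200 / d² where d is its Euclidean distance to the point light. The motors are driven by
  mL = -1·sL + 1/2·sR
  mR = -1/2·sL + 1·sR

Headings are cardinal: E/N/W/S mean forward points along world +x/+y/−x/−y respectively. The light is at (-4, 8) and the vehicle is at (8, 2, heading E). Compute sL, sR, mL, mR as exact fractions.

4/5 100/137 -298/685 226/685

left sensor world pos  = (11, 3); dL² = 250
right sensor world pos = (11, 1); dR² = 274
sL = 200/250 = 4/5
sR = 200/274 = 100/137
mL = -1·sL + 1/2·sR = -298/685
mR = -1/2·sL + 1·sR = 226/685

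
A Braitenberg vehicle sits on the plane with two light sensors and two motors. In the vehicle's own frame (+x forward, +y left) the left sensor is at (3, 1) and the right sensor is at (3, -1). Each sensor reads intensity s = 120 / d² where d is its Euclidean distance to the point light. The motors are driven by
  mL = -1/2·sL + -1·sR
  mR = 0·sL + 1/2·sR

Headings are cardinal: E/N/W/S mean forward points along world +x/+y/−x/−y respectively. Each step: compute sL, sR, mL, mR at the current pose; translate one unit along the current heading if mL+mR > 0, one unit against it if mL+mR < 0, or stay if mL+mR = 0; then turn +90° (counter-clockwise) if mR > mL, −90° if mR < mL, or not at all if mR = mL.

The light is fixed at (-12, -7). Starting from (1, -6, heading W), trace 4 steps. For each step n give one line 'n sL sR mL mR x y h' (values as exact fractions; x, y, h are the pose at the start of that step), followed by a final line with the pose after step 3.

n=0: pose=(1,-6,W); sL=6/5, sR=15/13; mL=-114/65, mR=15/26; mL+mR=-153/130 → advance -1; mR−mL=303/130 → turn +1·90°
n=1: pose=(2,-6,S); sL=120/229, sR=120/173; mL=-37860/39617, mR=60/173; mL+mR=-24120/39617 → advance -1; mR−mL=51600/39617 → turn +1·90°
n=2: pose=(2,-5,E); sL=60/149, sR=12/29; mL=-2658/4321, mR=6/29; mL+mR=-1764/4321 → advance -1; mR−mL=3552/4321 → turn +1·90°
n=3: pose=(1,-5,N); sL=120/169, sR=120/221; mL=-2580/2873, mR=60/221; mL+mR=-1800/2873 → advance -1; mR−mL=3360/2873 → turn +1·90°

0 6/5 15/13 -114/65 15/26 1 -6 W
1 120/229 120/173 -37860/39617 60/173 2 -6 S
2 60/149 12/29 -2658/4321 6/29 2 -5 E
3 120/169 120/221 -2580/2873 60/221 1 -5 N
final 1 -6 W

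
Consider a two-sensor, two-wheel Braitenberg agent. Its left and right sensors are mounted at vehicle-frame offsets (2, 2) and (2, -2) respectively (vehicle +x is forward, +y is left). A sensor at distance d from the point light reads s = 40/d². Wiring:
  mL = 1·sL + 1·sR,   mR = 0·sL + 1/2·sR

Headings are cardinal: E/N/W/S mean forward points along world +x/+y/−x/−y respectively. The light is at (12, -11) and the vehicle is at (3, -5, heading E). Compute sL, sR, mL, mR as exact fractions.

left sensor world pos  = (5, -3); dL² = 113
right sensor world pos = (5, -7); dR² = 65
sL = 40/113 = 40/113
sR = 40/65 = 8/13
mL = 1·sL + 1·sR = 1424/1469
mR = 0·sL + 1/2·sR = 4/13

40/113 8/13 1424/1469 4/13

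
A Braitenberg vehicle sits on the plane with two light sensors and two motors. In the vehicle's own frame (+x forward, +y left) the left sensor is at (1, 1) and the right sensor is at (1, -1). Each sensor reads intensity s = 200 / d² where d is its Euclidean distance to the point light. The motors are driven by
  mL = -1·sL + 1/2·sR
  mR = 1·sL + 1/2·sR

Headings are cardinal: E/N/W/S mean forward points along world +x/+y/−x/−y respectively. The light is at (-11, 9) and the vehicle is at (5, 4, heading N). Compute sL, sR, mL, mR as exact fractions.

left sensor world pos  = (4, 5); dL² = 241
right sensor world pos = (6, 5); dR² = 305
sL = 200/241 = 200/241
sR = 200/305 = 40/61
mL = -1·sL + 1/2·sR = -7380/14701
mR = 1·sL + 1/2·sR = 17020/14701

200/241 40/61 -7380/14701 17020/14701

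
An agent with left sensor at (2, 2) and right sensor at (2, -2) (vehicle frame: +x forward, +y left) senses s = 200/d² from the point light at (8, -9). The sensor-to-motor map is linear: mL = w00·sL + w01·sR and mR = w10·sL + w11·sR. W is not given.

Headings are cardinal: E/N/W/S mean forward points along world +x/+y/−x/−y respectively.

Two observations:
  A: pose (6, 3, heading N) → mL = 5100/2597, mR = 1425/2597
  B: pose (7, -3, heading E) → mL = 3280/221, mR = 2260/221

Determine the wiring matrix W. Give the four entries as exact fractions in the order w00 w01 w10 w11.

1 1 -1/2 1

obs A: pose=(6,3,N) → sL=50/53, sR=50/49, mL=5100/2597, mR=1425/2597
obs B: pose=(7,-3,E) → sL=40/13, sR=200/17, mL=3280/221, mR=2260/221
sensor matrix S = [[50/53, 50/49], [40/13, 200/17]]; det S = 4568000/573937
solve [mL_A; mL_B] = S·[w00; w01] and [mR_A; mR_B] = S·[w10; w11]:
  w00 = 1, w01 = 1, w10 = -1/2, w11 = 1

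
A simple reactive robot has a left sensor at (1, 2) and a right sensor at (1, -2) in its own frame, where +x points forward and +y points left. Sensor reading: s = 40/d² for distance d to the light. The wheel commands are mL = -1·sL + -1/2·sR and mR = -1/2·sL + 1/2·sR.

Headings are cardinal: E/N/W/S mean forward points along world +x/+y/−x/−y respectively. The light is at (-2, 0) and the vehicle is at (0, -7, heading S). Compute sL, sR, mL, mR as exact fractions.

1/2 5/8 -13/16 1/16

left sensor world pos  = (2, -8); dL² = 80
right sensor world pos = (-2, -8); dR² = 64
sL = 40/80 = 1/2
sR = 40/64 = 5/8
mL = -1·sL + -1/2·sR = -13/16
mR = -1/2·sL + 1/2·sR = 1/16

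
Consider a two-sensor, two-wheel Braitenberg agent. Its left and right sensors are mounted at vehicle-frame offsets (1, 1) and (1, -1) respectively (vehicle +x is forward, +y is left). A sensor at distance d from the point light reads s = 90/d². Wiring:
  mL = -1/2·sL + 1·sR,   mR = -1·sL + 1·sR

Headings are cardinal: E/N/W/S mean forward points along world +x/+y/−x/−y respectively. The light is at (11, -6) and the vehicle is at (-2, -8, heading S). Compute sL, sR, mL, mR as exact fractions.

10/17 18/41 101/697 -104/697

left sensor world pos  = (-1, -9); dL² = 153
right sensor world pos = (-3, -9); dR² = 205
sL = 90/153 = 10/17
sR = 90/205 = 18/41
mL = -1/2·sL + 1·sR = 101/697
mR = -1·sL + 1·sR = -104/697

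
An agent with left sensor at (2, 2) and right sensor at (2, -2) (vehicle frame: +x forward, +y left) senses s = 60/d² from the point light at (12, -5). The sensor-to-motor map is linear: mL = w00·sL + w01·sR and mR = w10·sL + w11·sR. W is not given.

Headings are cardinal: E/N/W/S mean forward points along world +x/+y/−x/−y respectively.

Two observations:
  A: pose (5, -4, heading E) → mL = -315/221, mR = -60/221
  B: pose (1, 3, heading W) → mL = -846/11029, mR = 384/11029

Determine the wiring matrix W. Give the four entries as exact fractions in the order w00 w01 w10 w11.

1/2 -1 1/2 -1/2

obs A: pose=(5,-4,E) → sL=30/17, sR=30/13, mL=-315/221, mR=-60/221
obs B: pose=(1,3,W) → sL=12/41, sR=60/269, mL=-846/11029, mR=384/11029
sensor matrix S = [[30/17, 30/13], [12/41, 60/269]]; det S = -686880/2437409
solve [mL_A; mL_B] = S·[w00; w01] and [mR_A; mR_B] = S·[w10; w11]:
  w00 = 1/2, w01 = -1, w10 = 1/2, w11 = -1/2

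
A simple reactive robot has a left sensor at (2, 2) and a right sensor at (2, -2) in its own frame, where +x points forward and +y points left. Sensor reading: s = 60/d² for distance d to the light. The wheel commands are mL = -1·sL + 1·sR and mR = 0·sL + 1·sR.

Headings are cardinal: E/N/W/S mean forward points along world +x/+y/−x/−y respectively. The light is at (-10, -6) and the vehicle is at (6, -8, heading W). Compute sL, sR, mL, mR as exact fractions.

left sensor world pos  = (4, -10); dL² = 212
right sensor world pos = (4, -6); dR² = 196
sL = 60/212 = 15/53
sR = 60/196 = 15/49
mL = -1·sL + 1·sR = 60/2597
mR = 0·sL + 1·sR = 15/49

15/53 15/49 60/2597 15/49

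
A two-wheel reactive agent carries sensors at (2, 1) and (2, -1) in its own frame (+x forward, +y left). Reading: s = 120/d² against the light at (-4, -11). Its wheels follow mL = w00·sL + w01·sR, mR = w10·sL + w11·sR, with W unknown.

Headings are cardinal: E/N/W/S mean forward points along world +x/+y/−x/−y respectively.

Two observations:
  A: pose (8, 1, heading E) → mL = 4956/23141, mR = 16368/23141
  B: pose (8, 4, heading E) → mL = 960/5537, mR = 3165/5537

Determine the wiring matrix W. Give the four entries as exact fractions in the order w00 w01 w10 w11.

obs A: pose=(8,1,E) → sL=24/73, sR=120/317, mL=4956/23141, mR=16368/23141
obs B: pose=(8,4,E) → sL=30/113, sR=15/49, mL=960/5537, mR=3165/5537
sensor matrix S = [[24/73, 120/317], [30/113, 15/49]]; det S = 18360/128131717
solve [mL_A; mL_B] = S·[w00; w01] and [mR_A; mR_B] = S·[w10; w11]:
  w00 = -1/2, w01 = 1, w10 = 1, w11 = 1

-1/2 1 1 1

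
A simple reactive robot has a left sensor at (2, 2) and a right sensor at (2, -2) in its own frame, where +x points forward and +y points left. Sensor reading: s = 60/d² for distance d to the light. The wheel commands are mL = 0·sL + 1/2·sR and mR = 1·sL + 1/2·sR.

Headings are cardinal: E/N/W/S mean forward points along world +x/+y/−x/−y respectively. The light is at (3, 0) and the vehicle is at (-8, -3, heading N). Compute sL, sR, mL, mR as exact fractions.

6/17 30/41 15/41 501/697

left sensor world pos  = (-10, -1); dL² = 170
right sensor world pos = (-6, -1); dR² = 82
sL = 60/170 = 6/17
sR = 60/82 = 30/41
mL = 0·sL + 1/2·sR = 15/41
mR = 1·sL + 1/2·sR = 501/697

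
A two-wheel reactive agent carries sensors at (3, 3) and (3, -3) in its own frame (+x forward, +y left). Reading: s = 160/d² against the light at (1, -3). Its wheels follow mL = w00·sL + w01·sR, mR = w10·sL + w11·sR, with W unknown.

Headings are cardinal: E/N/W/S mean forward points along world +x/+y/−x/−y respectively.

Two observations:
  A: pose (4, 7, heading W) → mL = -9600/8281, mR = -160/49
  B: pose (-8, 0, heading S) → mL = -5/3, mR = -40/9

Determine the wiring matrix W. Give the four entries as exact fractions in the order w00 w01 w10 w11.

-1/2 1/2 -1 0

obs A: pose=(4,7,W) → sL=160/49, sR=160/169, mL=-9600/8281, mR=-160/49
obs B: pose=(-8,0,S) → sL=40/9, sR=10/9, mL=-5/3, mR=-40/9
sensor matrix S = [[160/49, 160/169], [40/9, 10/9]]; det S = -4800/8281
solve [mL_A; mL_B] = S·[w00; w01] and [mR_A; mR_B] = S·[w10; w11]:
  w00 = -1/2, w01 = 1/2, w10 = -1, w11 = 0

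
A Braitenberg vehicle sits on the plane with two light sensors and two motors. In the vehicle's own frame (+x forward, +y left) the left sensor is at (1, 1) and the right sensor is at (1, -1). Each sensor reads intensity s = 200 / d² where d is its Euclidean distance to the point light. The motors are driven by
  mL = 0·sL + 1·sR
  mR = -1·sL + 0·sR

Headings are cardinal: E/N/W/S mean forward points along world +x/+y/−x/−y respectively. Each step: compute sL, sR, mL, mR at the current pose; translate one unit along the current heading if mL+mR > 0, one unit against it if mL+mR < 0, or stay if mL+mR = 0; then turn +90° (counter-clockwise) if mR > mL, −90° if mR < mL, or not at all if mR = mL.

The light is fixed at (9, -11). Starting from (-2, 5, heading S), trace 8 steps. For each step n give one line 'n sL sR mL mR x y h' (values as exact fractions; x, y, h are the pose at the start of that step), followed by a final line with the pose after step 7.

0 8/13 200/369 200/369 -8/13 -2 5 S
1 1/2 50/117 50/117 -1/2 -2 6 W
2 40/89 40/81 40/81 -40/89 -1 6 N
3 100/221 20/37 20/37 -100/221 -1 7 E
4 200/353 200/389 200/389 -200/353 0 7 S
5 25/53 2/5 2/5 -25/53 0 8 W
6 200/481 200/449 200/449 -200/481 1 8 N
7 20/49 20/41 20/41 -20/49 1 9 E
final 2 9 S

n=0: pose=(-2,5,S); sL=8/13, sR=200/369; mL=200/369, mR=-8/13; mL+mR=-352/4797 → advance -1; mR−mL=-5552/4797 → turn -1·90°
n=1: pose=(-2,6,W); sL=1/2, sR=50/117; mL=50/117, mR=-1/2; mL+mR=-17/234 → advance -1; mR−mL=-217/234 → turn -1·90°
n=2: pose=(-1,6,N); sL=40/89, sR=40/81; mL=40/81, mR=-40/89; mL+mR=320/7209 → advance +1; mR−mL=-6800/7209 → turn -1·90°
n=3: pose=(-1,7,E); sL=100/221, sR=20/37; mL=20/37, mR=-100/221; mL+mR=720/8177 → advance +1; mR−mL=-8120/8177 → turn -1·90°
n=4: pose=(0,7,S); sL=200/353, sR=200/389; mL=200/389, mR=-200/353; mL+mR=-7200/137317 → advance -1; mR−mL=-148400/137317 → turn -1·90°
n=5: pose=(0,8,W); sL=25/53, sR=2/5; mL=2/5, mR=-25/53; mL+mR=-19/265 → advance -1; mR−mL=-231/265 → turn -1·90°
n=6: pose=(1,8,N); sL=200/481, sR=200/449; mL=200/449, mR=-200/481; mL+mR=6400/215969 → advance +1; mR−mL=-186000/215969 → turn -1·90°
n=7: pose=(1,9,E); sL=20/49, sR=20/41; mL=20/41, mR=-20/49; mL+mR=160/2009 → advance +1; mR−mL=-1800/2009 → turn -1·90°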